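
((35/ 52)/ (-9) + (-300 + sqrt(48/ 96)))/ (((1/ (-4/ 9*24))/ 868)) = 975180640/ 351 - 13888*sqrt(2)/ 3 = 2771745.56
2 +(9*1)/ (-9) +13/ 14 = 27/ 14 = 1.93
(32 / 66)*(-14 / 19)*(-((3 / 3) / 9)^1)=224 / 5643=0.04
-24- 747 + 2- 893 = -1662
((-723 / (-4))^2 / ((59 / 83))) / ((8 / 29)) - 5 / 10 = 1258204927 / 7552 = 166605.53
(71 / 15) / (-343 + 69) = -71 / 4110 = -0.02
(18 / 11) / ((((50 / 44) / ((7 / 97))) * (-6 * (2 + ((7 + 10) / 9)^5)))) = -2480058 / 3729540875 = -0.00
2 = 2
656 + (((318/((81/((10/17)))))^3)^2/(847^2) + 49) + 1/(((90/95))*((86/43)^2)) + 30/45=705.93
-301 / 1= -301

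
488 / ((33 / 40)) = 19520 / 33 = 591.52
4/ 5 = 0.80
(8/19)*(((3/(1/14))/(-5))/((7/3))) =-144/95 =-1.52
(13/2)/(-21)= -13/42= -0.31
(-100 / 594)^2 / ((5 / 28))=0.16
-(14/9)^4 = -38416/6561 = -5.86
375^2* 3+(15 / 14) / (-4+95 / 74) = 197859190 / 469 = 421874.61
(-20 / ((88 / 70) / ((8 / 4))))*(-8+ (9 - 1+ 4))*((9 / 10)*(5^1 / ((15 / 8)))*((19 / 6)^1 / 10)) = -1064 / 11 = -96.73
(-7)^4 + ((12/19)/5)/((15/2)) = 1140483/475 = 2401.02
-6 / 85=-0.07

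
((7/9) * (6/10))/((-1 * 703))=-7/10545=-0.00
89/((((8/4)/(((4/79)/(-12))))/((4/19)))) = -178/4503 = -0.04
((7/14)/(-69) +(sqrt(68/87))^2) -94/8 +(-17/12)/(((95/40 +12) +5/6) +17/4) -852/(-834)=-1736530595/173187884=-10.03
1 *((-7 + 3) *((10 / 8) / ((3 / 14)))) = -70 / 3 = -23.33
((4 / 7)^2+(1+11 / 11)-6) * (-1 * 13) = 2340 / 49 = 47.76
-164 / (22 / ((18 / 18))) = -82 / 11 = -7.45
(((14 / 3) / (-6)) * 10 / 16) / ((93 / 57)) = -665 / 2232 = -0.30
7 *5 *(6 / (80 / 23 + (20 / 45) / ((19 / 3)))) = 137655 / 2326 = 59.18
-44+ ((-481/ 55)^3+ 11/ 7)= -828405862/ 1164625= -711.31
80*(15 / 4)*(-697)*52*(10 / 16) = -6795750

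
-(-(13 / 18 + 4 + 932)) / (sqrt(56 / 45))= 16861*sqrt(70) / 168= 839.70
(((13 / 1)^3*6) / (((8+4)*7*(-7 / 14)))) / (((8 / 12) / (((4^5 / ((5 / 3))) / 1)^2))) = -31100239872 / 175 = -177715656.41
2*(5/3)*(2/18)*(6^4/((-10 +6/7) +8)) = -420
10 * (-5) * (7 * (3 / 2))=-525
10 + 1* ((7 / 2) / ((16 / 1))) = 327 / 32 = 10.22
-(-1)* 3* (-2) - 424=-430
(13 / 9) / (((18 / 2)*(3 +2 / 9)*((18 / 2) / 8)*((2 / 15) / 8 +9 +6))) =2080 / 705483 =0.00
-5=-5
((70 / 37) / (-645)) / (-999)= 14 / 4768227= 0.00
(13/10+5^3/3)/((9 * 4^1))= 1289/1080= 1.19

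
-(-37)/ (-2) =-37/ 2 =-18.50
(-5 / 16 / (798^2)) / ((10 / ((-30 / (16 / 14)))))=5 / 3881472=0.00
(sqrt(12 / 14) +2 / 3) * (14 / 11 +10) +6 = 124 * sqrt(42) / 77 +446 / 33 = 23.95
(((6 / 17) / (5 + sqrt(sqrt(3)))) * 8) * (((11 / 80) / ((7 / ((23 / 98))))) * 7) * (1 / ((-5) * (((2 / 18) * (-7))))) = -6831 * 3^(1 / 4) / 7253764 - 6831 * 3^(3 / 4) / 181344100 + 6831 * sqrt(3) / 36268820 + 34155 / 7253764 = 0.00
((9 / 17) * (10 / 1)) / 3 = 1.76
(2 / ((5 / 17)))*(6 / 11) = 3.71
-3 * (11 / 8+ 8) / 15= -15 / 8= -1.88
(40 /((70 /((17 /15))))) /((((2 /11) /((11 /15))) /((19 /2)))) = 39083 /1575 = 24.81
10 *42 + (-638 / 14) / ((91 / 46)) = 252866 / 637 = 396.96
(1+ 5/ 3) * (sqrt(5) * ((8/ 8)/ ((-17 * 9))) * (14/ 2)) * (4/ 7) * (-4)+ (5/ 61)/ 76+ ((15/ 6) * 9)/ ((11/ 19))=128 * sqrt(5)/ 459+ 1981945/ 50996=39.49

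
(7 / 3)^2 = 49 / 9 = 5.44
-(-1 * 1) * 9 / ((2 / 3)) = 27 / 2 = 13.50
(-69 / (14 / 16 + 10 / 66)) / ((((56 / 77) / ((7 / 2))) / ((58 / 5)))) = -5084541 / 1355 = -3752.43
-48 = -48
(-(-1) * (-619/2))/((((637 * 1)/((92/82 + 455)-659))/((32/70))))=41190736/914095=45.06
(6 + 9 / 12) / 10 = 27 / 40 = 0.68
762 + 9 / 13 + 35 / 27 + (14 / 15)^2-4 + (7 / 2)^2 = 27136151 / 35100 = 773.11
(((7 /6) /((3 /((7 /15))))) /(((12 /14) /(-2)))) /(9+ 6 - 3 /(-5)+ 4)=-7 /324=-0.02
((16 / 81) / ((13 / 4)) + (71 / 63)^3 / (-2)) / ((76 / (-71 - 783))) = 259720127 / 35292348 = 7.36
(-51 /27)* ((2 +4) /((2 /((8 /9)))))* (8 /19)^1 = -1088 /513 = -2.12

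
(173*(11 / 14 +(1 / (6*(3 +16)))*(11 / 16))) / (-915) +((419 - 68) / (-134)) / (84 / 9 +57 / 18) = -1405994039 / 3913711200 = -0.36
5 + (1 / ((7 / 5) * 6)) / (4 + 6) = 5.01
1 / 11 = 0.09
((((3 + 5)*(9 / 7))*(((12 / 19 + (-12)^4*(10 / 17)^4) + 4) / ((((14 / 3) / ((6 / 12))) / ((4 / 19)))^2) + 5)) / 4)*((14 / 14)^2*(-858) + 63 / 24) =-1547399687491467 / 112282625644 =-13781.29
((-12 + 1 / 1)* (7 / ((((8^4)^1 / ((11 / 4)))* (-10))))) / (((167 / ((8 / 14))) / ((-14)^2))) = 5929 / 1710080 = 0.00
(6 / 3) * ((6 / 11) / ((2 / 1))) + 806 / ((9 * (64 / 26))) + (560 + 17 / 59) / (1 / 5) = 265262527 / 93456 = 2838.37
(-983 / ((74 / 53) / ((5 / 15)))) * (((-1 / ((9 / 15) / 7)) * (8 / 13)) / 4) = 1823465 / 4329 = 421.22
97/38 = 2.55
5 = 5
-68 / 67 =-1.01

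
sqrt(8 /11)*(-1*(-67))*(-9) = -1206*sqrt(22) /11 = -514.24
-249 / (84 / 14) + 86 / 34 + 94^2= 299099 / 34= 8797.03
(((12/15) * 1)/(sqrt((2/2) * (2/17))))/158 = sqrt(34)/395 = 0.01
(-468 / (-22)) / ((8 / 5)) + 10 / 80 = 1181 / 88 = 13.42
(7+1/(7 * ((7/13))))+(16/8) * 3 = 650/49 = 13.27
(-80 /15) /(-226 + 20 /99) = 264 /11177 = 0.02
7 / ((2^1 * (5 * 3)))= 7 / 30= 0.23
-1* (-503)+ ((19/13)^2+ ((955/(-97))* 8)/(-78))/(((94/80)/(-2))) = 1150263859/2311413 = 497.65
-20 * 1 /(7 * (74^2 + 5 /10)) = -40 /76671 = -0.00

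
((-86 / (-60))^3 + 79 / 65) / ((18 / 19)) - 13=-54390371 / 6318000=-8.61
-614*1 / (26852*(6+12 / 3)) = -307 / 134260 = -0.00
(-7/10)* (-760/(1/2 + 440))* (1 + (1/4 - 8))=-7182/881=-8.15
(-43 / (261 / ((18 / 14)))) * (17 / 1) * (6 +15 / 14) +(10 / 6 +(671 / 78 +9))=-114438 / 18473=-6.19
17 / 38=0.45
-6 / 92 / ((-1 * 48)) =1 / 736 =0.00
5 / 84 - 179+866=57713 / 84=687.06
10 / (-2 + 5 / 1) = 10 / 3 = 3.33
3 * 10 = 30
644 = 644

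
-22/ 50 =-11/ 25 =-0.44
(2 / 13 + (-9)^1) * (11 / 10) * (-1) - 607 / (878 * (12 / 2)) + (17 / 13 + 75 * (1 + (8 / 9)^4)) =6627290743 / 49924836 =132.75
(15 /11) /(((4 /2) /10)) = 75 /11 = 6.82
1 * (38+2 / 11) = 420 / 11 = 38.18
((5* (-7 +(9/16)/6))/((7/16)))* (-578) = 319345/7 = 45620.71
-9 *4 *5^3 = -4500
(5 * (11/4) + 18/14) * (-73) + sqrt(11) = -30733/28 + sqrt(11) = -1094.29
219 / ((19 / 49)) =564.79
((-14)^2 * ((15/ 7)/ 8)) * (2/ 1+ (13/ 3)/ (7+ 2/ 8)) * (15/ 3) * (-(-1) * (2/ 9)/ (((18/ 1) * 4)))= 19775/ 9396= 2.10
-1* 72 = -72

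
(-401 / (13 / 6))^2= 34253.47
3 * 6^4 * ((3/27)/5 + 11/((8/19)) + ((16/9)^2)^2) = 18967034/135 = 140496.55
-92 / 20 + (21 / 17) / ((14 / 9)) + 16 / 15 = -1397 / 510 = -2.74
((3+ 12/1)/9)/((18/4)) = 10/27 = 0.37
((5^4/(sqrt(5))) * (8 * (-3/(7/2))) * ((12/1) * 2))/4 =-36000 * sqrt(5)/7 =-11499.78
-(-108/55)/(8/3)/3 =0.25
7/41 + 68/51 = 185/123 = 1.50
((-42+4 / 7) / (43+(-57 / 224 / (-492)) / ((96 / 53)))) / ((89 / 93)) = -2717540352 / 2699320427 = -1.01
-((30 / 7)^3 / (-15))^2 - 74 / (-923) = -2981813974 / 108590027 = -27.46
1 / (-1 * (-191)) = 1 / 191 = 0.01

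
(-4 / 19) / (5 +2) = -4 / 133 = -0.03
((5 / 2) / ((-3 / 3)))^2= 25 / 4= 6.25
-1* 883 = -883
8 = 8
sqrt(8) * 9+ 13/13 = 1+ 18 * sqrt(2) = 26.46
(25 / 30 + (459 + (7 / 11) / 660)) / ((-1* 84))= -370933 / 67760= -5.47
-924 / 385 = -12 / 5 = -2.40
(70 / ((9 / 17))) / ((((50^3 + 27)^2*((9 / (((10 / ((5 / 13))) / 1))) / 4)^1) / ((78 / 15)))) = 91936 / 180881687007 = 0.00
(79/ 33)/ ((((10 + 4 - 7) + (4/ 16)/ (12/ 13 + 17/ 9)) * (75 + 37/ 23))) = 0.00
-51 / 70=-0.73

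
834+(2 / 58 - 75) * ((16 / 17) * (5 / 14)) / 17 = 48841318 / 58667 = 832.52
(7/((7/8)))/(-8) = -1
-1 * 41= -41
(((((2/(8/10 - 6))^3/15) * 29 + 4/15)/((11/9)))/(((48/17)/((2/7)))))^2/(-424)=-7703748441/19414553340582400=-0.00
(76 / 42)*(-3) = -38 / 7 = -5.43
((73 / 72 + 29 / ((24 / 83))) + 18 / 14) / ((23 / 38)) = 491207 / 2898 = 169.50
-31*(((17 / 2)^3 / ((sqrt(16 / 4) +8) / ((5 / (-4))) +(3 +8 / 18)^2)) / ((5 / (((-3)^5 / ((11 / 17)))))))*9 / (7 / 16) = 7612303.76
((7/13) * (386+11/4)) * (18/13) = 97965/338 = 289.84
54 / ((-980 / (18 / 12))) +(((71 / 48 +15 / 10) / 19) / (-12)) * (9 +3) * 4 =-9913 / 13965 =-0.71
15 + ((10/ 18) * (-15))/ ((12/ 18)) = 5/ 2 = 2.50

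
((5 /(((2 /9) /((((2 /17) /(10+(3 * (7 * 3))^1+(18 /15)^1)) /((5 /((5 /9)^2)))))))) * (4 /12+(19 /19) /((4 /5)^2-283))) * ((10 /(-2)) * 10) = -4850000 /133563339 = -0.04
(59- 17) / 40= 21 / 20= 1.05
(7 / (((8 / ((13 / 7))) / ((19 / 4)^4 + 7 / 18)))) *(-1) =-15259205 / 18432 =-827.86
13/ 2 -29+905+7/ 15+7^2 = 27959/ 30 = 931.97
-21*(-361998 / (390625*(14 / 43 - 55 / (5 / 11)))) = -326884194 / 2026953125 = -0.16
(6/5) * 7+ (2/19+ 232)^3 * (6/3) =857661498078/34295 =25008353.93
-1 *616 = -616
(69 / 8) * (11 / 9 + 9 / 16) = 5911 / 384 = 15.39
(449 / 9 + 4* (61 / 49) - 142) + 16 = -31369 / 441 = -71.13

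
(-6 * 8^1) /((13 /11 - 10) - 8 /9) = 4752 /961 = 4.94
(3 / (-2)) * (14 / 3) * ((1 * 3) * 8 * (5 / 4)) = -210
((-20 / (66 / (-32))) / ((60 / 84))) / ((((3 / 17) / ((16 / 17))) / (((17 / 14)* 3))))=8704 / 33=263.76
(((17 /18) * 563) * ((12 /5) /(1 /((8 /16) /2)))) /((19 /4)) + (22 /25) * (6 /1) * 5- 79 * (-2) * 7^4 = 108143696 /285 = 379451.56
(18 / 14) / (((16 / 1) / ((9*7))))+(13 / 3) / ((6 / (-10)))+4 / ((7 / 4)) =127 / 1008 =0.13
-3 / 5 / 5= -3 / 25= -0.12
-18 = -18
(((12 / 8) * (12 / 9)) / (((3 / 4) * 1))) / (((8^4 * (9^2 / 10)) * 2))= 5 / 124416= 0.00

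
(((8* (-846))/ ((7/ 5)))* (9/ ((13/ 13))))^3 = -28250009058816000/ 343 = -82361542445527.70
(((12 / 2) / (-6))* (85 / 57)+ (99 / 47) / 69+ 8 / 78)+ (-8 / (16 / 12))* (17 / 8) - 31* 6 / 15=-26.51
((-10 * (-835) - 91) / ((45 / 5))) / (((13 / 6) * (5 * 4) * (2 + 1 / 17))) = 46801 / 4550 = 10.29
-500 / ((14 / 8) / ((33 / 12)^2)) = -15125 / 7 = -2160.71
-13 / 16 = -0.81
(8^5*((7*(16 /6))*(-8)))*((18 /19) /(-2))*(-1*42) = -1849688064 /19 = -97352003.37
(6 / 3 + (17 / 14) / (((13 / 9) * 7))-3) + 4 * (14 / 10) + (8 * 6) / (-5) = -6217 / 1274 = -4.88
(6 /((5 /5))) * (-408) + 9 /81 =-22031 /9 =-2447.89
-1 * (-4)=4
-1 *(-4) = 4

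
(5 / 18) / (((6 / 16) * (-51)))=-20 / 1377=-0.01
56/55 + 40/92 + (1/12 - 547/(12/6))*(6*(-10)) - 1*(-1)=20755428/1265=16407.45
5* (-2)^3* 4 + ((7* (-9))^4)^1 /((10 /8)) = 63011044 /5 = 12602208.80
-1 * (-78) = 78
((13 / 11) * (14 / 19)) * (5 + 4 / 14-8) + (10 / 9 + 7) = 569 / 99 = 5.75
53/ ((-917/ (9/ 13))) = -477/ 11921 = -0.04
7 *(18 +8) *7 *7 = 8918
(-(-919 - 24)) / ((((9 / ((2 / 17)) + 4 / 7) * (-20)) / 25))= -33005 / 2158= -15.29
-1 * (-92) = 92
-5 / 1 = -5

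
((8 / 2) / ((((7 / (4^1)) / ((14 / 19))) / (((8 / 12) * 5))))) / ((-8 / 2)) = -80 / 57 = -1.40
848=848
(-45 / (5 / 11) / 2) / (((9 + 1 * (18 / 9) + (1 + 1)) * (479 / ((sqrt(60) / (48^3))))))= -11 * sqrt(15) / 76517376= -0.00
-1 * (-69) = 69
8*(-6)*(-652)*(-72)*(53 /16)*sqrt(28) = -14928192*sqrt(7) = -39496283.56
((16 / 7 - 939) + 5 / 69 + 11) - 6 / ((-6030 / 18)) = -149770577 / 161805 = -925.62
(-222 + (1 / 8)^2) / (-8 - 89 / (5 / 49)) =0.25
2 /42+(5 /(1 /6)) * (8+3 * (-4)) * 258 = -650159 /21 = -30959.95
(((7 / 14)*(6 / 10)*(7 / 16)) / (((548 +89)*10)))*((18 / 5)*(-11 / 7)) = -297 / 2548000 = -0.00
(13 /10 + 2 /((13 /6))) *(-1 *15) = -867 /26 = -33.35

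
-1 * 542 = -542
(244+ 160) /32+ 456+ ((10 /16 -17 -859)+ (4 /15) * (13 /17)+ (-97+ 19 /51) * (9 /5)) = -118417 /204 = -580.48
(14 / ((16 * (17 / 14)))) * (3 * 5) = 735 / 68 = 10.81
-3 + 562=559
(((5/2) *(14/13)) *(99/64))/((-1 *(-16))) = 0.26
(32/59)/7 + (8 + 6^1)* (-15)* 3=-260158/413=-629.92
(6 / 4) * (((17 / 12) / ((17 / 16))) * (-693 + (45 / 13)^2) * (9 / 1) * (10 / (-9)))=2301840 / 169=13620.36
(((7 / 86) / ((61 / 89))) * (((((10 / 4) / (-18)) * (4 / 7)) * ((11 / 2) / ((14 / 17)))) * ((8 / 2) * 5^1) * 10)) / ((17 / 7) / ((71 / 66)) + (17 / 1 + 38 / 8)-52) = 53711500 / 119427813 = 0.45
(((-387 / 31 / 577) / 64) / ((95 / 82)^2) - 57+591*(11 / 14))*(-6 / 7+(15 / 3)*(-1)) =-301968515765211 / 126561257200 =-2385.95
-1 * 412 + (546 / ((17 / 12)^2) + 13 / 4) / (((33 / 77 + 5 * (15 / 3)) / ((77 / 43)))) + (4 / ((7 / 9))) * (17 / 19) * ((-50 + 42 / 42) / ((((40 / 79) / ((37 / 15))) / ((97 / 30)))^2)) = -10654709007189011077 / 189126513000000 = -56336.41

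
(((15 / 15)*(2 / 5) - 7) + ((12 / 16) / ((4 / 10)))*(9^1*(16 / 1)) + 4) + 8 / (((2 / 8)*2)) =1417 / 5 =283.40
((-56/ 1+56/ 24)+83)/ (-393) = -88/ 1179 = -0.07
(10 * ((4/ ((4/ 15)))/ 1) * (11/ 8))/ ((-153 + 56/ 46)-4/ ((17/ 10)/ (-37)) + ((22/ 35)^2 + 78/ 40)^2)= -1936256437500/ 555992225329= -3.48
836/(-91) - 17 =-2383/91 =-26.19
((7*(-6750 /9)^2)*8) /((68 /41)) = 322875000 /17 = 18992647.06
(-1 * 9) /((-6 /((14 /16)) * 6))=7 /32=0.22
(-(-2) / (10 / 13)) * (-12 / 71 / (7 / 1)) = -156 / 2485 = -0.06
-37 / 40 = -0.92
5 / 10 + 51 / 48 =25 / 16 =1.56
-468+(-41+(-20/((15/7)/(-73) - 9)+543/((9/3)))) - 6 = -765428/2307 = -331.79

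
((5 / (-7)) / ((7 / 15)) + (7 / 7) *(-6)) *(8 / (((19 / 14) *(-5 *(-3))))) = -1968 / 665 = -2.96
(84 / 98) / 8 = 3 / 28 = 0.11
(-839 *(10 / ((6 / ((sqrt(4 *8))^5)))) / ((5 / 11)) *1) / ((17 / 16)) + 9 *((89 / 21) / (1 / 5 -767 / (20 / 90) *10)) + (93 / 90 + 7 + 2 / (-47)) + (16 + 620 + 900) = 657471480034 / 425826345 -604831744 *sqrt(2) / 51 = -16770245.33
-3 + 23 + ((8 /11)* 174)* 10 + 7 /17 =240457 /187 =1285.87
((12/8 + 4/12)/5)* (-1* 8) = -44/15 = -2.93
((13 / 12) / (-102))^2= 0.00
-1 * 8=-8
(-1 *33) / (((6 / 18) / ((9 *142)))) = -126522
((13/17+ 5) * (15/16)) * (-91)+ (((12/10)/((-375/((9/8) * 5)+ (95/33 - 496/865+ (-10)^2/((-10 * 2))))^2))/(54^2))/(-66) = -10618866539905640585/21591774679275792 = -491.80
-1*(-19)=19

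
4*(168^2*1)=112896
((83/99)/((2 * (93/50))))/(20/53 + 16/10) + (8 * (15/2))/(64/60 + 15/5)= 4375563575/294292548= 14.87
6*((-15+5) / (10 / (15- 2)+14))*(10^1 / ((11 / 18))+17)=-23855 / 176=-135.54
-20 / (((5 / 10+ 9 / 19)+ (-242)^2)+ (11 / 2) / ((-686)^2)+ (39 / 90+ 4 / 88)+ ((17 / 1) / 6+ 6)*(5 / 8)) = -118025476800 / 345643352619599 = -0.00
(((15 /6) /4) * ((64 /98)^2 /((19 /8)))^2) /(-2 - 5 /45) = -377487360 /39540770059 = -0.01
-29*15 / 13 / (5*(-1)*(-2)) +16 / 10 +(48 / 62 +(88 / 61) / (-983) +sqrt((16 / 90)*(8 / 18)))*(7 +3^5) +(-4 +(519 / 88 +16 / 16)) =200*sqrt(10) / 9 +2066273384711 / 10632639160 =264.61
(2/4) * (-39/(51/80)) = -520/17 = -30.59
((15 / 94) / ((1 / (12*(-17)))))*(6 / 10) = -918 / 47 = -19.53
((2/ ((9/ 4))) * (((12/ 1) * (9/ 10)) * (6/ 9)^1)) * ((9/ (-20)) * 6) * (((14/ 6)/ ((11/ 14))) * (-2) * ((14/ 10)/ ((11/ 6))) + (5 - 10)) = 2492208/ 15125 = 164.77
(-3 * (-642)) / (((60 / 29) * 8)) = 9309 / 80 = 116.36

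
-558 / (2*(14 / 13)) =-3627 / 14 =-259.07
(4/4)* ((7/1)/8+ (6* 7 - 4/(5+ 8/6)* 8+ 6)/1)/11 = 6661/1672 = 3.98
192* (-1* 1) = -192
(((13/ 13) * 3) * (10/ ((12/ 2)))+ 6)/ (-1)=-11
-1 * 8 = -8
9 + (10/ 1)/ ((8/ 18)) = 63/ 2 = 31.50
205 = 205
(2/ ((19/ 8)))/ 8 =2/ 19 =0.11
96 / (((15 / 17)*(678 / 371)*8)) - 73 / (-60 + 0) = 11741 / 1356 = 8.66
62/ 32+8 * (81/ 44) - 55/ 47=128171/ 8272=15.49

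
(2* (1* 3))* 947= 5682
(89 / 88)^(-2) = 0.98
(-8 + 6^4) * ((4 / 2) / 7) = 368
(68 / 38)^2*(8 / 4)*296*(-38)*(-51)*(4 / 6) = 46535936 / 19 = 2449259.79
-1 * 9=-9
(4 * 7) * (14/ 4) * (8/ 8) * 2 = 196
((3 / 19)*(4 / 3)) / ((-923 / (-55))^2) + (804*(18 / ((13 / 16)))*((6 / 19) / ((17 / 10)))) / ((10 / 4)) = 364183338884 / 275173067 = 1323.47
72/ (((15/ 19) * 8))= 57/ 5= 11.40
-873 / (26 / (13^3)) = -147537 / 2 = -73768.50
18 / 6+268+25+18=314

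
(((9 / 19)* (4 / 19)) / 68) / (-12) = -0.00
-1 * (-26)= 26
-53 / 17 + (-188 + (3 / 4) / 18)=-77959 / 408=-191.08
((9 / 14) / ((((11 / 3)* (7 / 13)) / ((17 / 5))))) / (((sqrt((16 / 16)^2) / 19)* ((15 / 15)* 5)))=113373 / 26950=4.21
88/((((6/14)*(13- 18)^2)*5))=616/375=1.64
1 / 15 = 0.07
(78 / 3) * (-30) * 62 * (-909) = 43959240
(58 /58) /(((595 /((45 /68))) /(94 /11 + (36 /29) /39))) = 160065 /16778762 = 0.01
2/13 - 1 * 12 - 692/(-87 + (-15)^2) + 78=54842/897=61.14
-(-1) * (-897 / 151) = -897 / 151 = -5.94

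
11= 11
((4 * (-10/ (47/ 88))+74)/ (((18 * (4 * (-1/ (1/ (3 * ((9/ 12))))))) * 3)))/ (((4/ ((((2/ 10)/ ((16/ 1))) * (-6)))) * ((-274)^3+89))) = 7/ 4176682034400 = 0.00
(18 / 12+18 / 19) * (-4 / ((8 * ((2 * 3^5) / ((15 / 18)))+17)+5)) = -465 / 222661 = -0.00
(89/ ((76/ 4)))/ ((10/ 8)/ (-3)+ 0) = -1068/ 95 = -11.24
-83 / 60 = -1.38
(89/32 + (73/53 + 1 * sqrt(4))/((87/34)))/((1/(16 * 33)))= 6656441/3074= 2165.40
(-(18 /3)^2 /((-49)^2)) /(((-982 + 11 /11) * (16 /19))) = 19 /1046836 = 0.00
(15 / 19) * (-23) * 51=-17595 / 19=-926.05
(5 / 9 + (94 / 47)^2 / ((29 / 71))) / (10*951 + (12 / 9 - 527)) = 2701 / 2344911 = 0.00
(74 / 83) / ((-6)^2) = 37 / 1494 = 0.02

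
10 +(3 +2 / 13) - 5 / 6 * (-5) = 1351 / 78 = 17.32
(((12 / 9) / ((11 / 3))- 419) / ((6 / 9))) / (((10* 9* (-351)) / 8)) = 614 / 3861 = 0.16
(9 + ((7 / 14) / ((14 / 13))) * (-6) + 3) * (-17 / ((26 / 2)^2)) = -2193 / 2366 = -0.93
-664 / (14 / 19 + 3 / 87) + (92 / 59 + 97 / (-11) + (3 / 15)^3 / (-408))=-28733749969 / 33099000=-868.12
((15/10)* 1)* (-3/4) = -9/8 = -1.12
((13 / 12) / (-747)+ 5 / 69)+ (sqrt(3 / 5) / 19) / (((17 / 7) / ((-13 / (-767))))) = 7 * sqrt(15) / 95285+ 14641 / 206172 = 0.07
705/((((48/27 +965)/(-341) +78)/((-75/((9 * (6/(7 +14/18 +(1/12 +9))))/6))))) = -110549875/83884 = -1317.89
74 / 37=2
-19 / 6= -3.17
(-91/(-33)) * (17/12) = 1547/396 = 3.91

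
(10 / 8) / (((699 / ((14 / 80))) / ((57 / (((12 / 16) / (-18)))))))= -399 / 932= -0.43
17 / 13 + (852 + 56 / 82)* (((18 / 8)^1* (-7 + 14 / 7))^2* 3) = 172561072 / 533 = 323754.36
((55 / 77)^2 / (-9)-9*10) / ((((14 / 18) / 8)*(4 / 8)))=-635440 / 343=-1852.59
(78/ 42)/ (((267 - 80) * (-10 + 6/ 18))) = -39/ 37961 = -0.00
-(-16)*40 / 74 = 320 / 37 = 8.65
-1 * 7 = -7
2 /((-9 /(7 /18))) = -7 /81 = -0.09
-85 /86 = -0.99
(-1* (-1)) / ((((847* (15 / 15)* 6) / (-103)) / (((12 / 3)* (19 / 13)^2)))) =-74366 / 429429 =-0.17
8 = 8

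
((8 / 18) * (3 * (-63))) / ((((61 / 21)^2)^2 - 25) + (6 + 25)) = -16336404 / 15012727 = -1.09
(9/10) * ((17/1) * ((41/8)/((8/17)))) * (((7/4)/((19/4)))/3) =248829/12160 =20.46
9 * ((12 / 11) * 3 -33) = -2943 / 11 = -267.55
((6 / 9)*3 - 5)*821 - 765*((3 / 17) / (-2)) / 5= -4899 / 2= -2449.50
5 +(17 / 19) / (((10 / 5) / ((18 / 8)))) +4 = 1521 / 152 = 10.01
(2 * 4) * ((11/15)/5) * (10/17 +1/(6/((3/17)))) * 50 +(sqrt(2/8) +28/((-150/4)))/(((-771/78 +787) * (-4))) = 3733892177/103045500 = 36.24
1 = 1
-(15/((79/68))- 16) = 244/79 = 3.09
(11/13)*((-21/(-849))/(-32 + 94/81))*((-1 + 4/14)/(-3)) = -1485/9190142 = -0.00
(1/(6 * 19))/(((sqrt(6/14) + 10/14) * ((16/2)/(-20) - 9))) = -175/21432 + 35 * sqrt(21)/21432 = -0.00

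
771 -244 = 527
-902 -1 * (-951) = 49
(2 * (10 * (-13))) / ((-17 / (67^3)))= 78198380 / 17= 4599904.71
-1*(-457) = 457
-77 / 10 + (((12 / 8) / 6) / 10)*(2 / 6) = -923 / 120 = -7.69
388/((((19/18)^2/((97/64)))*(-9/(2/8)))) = -84681/5776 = -14.66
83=83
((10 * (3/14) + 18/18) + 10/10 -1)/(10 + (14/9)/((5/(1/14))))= 90/287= 0.31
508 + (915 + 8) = 1431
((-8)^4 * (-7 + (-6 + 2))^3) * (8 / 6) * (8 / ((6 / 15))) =-436142080 / 3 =-145380693.33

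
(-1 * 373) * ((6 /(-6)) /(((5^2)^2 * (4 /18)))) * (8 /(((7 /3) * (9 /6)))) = 26856 /4375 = 6.14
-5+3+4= 2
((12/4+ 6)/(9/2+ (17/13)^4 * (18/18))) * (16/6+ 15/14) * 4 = 53808924/2968637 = 18.13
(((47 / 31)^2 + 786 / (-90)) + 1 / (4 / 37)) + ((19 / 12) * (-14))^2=42741319 / 86490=494.18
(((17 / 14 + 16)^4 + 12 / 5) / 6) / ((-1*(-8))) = 1829.48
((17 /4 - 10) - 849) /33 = -3419 /132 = -25.90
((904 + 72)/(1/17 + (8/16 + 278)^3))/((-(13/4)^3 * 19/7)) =-59465728/122630405956227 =-0.00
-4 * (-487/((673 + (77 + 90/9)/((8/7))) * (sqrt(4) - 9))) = -15584/41951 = -0.37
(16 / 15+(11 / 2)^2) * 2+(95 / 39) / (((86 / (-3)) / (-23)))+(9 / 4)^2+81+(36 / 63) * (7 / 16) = 20244773 / 134160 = 150.90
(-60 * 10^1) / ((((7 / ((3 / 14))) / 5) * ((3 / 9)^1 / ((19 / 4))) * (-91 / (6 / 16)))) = 192375 / 35672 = 5.39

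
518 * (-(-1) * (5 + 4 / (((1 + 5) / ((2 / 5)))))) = 40922 / 15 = 2728.13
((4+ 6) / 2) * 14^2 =980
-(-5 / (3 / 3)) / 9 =5 / 9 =0.56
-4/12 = -1/3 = -0.33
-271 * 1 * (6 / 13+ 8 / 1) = -2293.08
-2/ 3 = -0.67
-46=-46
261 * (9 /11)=2349 /11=213.55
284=284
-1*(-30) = 30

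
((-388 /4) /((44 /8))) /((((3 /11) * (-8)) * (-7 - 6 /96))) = -388 /339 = -1.14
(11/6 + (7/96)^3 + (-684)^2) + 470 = 414346494295/884736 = 468327.83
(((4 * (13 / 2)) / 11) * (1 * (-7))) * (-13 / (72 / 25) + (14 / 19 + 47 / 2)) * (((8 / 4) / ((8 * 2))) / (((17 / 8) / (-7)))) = 17186897 / 127908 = 134.37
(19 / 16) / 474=19 / 7584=0.00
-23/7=-3.29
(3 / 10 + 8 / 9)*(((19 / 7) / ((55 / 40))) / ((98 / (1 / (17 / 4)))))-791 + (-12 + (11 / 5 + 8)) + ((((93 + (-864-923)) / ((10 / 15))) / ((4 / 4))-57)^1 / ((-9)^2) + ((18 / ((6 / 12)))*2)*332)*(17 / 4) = 100662.89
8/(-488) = -1/61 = -0.02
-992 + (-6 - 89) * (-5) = -517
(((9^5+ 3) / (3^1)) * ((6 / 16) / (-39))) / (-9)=21.03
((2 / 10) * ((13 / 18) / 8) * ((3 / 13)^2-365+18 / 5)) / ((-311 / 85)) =2595373 / 1455480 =1.78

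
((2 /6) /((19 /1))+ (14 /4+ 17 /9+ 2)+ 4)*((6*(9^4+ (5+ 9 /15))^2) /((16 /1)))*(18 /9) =4205300972989 /11400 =368886050.26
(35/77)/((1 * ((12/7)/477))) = 5565/44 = 126.48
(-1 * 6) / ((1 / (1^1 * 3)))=-18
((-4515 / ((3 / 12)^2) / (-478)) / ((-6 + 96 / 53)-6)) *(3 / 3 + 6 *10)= -1946266 / 2151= -904.82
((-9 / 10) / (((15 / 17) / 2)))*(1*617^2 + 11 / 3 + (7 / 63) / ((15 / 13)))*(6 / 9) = -1747379782 / 3375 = -517742.16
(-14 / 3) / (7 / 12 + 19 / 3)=-56 / 83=-0.67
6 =6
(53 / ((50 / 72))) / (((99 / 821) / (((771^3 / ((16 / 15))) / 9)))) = 6647539186881 / 220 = 30216087213.10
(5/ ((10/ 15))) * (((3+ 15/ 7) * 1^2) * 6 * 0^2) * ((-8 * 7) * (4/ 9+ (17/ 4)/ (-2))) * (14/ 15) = 0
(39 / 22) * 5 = 195 / 22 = 8.86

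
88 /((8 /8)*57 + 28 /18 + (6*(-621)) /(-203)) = 160776 /140515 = 1.14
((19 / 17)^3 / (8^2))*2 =6859 / 157216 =0.04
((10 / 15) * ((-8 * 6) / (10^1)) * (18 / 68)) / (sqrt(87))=-24 * sqrt(87) / 2465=-0.09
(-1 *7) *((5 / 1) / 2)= -35 / 2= -17.50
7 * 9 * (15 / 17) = 945 / 17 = 55.59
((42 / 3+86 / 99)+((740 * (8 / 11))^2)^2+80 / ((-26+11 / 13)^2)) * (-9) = -131335560629335421712 / 173949721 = -755020243058.25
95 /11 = 8.64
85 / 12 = 7.08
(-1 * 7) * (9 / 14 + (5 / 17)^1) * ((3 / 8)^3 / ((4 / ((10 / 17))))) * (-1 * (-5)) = -150525 / 591872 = -0.25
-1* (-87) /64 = 1.36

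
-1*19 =-19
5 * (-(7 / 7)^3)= -5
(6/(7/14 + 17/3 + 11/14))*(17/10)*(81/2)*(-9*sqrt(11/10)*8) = -780759*sqrt(110)/1825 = -4486.94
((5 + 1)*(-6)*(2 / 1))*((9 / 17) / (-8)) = 4.76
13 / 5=2.60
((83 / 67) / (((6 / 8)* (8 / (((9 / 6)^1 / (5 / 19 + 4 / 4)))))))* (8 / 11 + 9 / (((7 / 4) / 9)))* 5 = 7135925 / 123816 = 57.63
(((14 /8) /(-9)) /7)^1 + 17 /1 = 611 /36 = 16.97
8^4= 4096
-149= -149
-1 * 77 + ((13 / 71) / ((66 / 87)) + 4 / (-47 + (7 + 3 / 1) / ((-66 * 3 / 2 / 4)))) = -563295173 / 7330466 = -76.84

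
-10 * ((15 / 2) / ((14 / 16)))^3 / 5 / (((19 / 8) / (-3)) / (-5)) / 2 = -25920000 / 6517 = -3977.29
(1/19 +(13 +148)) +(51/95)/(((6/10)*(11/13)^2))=373133/2299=162.30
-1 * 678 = -678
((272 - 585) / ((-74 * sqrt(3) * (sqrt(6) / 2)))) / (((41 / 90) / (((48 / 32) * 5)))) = 70425 * sqrt(2) / 3034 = 32.83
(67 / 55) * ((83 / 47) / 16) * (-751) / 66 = -1.53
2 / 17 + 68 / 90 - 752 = -574612 / 765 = -751.13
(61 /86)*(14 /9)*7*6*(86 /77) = 1708 /33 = 51.76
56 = 56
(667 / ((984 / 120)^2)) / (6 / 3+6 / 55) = 31625 / 6724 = 4.70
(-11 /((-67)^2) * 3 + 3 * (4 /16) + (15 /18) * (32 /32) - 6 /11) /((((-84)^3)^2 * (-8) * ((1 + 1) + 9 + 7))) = -610637 /29975176229471649792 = -0.00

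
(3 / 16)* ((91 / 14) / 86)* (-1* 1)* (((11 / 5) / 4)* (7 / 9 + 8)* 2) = -11297 / 82560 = -0.14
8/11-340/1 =-3732/11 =-339.27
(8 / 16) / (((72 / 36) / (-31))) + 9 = 5 / 4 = 1.25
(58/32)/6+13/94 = 0.44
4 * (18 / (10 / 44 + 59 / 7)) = 11088 / 1333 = 8.32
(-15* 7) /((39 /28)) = -980 /13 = -75.38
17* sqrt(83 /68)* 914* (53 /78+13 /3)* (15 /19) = 893435* sqrt(1411) /494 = 67935.93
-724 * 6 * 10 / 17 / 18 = -141.96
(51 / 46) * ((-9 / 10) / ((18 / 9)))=-459 / 920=-0.50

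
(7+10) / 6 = 17 / 6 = 2.83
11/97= 0.11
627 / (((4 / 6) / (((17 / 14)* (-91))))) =-415701 / 4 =-103925.25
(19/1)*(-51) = -969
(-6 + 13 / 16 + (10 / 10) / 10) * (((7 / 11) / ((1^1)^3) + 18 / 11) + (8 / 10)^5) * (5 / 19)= -3307393 / 950000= -3.48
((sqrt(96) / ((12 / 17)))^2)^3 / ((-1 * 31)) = -193100552 / 837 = -230705.56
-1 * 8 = -8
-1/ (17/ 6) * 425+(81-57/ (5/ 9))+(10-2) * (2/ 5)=-842/ 5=-168.40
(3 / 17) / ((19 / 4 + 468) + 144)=12 / 41939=0.00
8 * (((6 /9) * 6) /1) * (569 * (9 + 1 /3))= 509824 /3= 169941.33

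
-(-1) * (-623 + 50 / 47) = -29231 / 47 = -621.94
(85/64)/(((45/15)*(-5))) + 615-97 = 99439/192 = 517.91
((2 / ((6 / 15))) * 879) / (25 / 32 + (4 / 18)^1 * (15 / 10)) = 421920 / 107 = 3943.18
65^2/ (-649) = -4225/ 649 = -6.51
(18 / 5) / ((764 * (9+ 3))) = 3 / 7640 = 0.00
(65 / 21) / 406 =65 / 8526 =0.01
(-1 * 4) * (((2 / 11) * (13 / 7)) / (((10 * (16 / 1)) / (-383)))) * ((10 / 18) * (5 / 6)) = 24895 / 16632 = 1.50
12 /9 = 1.33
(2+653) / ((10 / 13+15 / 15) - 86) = -7.78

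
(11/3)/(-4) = -11/12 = -0.92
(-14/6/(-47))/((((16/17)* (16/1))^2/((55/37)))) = 111265/341901312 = 0.00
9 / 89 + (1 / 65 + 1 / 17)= 17243 / 98345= 0.18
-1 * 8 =-8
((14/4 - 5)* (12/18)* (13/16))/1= -13/16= -0.81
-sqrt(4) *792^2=-1254528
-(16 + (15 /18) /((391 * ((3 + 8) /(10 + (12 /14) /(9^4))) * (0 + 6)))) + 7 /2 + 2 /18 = -14683596737 /1185192162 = -12.39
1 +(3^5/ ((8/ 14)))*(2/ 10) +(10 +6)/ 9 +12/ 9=16049/ 180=89.16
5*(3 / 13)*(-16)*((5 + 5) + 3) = -240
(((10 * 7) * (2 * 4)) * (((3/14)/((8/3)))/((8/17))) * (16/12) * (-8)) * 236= -240720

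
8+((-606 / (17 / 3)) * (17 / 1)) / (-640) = 3469 / 320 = 10.84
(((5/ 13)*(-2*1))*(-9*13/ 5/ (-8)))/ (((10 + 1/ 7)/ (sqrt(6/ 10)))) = -63*sqrt(15)/ 1420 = -0.17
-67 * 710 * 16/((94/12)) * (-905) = 4132881600/47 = 87933651.06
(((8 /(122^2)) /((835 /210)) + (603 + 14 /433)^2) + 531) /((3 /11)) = 466723330871558992 /349520931069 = 1335322.98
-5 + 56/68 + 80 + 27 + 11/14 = 24659/238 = 103.61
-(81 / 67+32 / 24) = -511 / 201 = -2.54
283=283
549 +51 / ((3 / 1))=566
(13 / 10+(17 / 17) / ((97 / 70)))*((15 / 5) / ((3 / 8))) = 7844 / 485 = 16.17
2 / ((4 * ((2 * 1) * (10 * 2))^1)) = 0.01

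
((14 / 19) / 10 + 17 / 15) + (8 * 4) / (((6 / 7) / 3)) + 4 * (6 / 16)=65383 / 570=114.71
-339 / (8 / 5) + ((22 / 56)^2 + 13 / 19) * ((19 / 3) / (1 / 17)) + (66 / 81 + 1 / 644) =-58801021 / 486864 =-120.78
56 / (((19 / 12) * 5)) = 7.07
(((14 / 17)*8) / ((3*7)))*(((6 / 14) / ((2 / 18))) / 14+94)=73912 / 2499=29.58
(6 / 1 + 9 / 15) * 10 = 66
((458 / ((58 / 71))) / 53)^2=264355081 / 2362369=111.90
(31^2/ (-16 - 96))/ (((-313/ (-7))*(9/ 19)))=-18259/ 45072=-0.41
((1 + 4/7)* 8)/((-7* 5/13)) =-4.67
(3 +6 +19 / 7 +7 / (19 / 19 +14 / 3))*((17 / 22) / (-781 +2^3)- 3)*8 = -314579740 / 1011857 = -310.89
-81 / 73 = -1.11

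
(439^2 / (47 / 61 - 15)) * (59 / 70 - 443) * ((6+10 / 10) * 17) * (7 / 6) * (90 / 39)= 6185609254827 / 3224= 1918613292.44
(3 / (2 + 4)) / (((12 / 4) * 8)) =1 / 48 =0.02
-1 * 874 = -874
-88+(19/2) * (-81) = -1715/2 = -857.50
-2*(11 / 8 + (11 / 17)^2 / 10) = -2.83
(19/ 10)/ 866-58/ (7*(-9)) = 503477/ 545580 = 0.92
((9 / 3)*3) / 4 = 9 / 4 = 2.25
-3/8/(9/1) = -1/24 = -0.04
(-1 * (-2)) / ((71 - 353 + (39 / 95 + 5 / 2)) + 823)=380 / 103343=0.00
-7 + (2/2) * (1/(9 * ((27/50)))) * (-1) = -1751/243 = -7.21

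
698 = 698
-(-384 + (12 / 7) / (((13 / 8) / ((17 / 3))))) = 34400 / 91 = 378.02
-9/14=-0.64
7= 7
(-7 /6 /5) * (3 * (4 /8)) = -7 /20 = -0.35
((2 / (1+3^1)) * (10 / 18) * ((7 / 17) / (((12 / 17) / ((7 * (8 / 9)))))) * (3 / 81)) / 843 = 0.00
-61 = -61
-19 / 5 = -3.80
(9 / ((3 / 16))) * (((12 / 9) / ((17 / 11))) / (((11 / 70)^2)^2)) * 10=15366400000 / 22627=679117.87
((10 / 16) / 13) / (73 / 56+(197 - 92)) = 0.00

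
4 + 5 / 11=49 / 11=4.45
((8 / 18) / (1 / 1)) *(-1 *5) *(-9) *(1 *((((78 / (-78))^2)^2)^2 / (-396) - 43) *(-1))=85145 / 99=860.05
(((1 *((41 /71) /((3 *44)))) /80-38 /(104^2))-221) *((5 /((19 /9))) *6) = -3140.58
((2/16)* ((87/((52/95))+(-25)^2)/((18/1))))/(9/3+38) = 40765/307008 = 0.13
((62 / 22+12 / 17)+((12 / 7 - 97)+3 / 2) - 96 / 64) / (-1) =120116 / 1309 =91.76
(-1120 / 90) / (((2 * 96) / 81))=-21 / 4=-5.25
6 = 6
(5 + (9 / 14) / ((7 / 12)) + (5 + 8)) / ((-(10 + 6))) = -117 / 98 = -1.19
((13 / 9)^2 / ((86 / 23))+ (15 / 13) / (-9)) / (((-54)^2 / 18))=38921 / 14670396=0.00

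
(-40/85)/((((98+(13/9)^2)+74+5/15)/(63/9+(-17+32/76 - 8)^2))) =-8934948/5418971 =-1.65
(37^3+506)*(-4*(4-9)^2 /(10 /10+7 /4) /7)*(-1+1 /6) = 17053000 /77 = 221467.53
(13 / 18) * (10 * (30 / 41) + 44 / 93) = 193076 / 34317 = 5.63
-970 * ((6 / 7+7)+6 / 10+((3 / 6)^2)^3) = -8218.58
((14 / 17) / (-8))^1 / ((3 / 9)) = -21 / 68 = -0.31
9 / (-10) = -9 / 10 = -0.90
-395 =-395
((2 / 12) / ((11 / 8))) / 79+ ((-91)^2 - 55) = 8226.00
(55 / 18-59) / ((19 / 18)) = -53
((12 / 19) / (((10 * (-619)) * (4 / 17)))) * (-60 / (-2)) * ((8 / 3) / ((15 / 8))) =-1088 / 58805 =-0.02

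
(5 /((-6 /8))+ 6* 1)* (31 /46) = -31 /69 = -0.45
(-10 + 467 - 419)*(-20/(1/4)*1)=-3040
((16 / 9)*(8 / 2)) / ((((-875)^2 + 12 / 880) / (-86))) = -0.00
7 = 7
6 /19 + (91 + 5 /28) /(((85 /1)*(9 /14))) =19229 /9690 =1.98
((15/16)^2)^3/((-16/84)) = -239203125/67108864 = -3.56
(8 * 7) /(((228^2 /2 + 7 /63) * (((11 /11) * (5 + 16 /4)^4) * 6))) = 28 /511602723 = 0.00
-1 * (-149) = 149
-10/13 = -0.77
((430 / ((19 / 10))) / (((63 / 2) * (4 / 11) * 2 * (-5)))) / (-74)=2365 / 88578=0.03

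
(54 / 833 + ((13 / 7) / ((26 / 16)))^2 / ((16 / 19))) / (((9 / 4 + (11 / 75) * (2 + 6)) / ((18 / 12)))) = 605700 / 855491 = 0.71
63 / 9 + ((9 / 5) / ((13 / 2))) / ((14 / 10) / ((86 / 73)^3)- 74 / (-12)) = 6131759891 / 871058981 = 7.04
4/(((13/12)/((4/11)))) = 192/143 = 1.34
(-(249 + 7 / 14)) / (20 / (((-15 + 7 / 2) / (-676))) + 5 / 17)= -195109 / 919590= -0.21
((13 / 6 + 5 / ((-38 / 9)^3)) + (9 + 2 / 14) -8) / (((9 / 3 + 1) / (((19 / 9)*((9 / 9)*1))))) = 3737059 / 2183328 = 1.71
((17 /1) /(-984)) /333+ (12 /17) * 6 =23592095 /5570424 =4.24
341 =341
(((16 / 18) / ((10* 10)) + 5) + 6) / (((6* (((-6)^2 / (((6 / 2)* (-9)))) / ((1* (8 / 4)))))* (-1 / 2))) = 2477 / 450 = 5.50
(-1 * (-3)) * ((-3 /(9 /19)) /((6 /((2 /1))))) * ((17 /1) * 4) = -1292 /3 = -430.67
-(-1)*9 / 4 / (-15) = -3 / 20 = -0.15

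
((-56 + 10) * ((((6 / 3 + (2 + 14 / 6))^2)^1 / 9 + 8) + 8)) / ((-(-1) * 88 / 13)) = -495443 / 3564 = -139.01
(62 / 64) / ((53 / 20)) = 155 / 424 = 0.37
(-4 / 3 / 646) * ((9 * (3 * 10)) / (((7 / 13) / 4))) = -9360 / 2261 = -4.14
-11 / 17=-0.65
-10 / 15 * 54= -36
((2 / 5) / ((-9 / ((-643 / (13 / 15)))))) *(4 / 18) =2572 / 351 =7.33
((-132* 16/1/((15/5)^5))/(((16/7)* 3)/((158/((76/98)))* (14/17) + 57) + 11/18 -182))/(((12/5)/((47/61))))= 42041199200/2732551210341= 0.02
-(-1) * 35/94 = 35/94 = 0.37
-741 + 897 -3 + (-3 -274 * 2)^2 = 303754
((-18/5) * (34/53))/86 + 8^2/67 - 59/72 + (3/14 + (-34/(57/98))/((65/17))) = -1422337185167/95042230920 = -14.97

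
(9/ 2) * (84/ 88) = 189/ 44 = 4.30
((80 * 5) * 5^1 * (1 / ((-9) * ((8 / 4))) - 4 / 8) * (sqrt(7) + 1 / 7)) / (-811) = 10000 / 51093 + 10000 * sqrt(7) / 7299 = 3.82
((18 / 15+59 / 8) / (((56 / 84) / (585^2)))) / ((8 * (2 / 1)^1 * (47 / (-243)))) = -17114466915 / 12032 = -1422412.48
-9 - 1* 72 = -81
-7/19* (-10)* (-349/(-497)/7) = 3490/9443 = 0.37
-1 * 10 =-10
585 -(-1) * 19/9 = 5284/9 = 587.11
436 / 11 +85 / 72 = 32327 / 792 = 40.82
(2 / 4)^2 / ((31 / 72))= 18 / 31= 0.58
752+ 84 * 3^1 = 1004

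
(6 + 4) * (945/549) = 1050/61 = 17.21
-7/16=-0.44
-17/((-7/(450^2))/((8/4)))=6885000/7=983571.43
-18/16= -1.12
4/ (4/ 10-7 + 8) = 20/ 7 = 2.86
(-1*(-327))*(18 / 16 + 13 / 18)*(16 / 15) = 28994 / 45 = 644.31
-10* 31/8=-155/4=-38.75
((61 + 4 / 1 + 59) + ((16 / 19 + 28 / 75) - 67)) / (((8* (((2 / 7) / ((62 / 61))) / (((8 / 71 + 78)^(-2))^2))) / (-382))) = -87373459988257499 / 328945653044609851200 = -0.00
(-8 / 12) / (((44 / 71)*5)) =-71 / 330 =-0.22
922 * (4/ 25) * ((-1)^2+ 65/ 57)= 449936/ 1425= 315.74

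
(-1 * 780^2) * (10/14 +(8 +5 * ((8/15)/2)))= -42790800/7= -6112971.43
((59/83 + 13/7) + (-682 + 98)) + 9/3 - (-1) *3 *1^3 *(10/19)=-6367881/11039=-576.85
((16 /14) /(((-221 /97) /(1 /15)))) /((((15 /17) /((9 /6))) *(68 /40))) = -776 /23205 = -0.03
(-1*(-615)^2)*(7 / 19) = -2647575 / 19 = -139346.05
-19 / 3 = -6.33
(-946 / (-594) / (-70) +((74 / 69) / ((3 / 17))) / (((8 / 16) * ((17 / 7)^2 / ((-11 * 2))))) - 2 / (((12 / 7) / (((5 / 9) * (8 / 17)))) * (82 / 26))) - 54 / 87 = -4498542493 / 97628790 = -46.08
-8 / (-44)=0.18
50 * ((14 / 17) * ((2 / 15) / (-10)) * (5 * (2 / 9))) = -280 / 459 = -0.61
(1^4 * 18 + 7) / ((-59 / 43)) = -1075 / 59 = -18.22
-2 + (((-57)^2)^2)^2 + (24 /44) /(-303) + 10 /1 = 123797793551441997 /1111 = 111429157112009.00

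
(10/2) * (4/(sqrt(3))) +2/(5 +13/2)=4/23 +20 * sqrt(3)/3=11.72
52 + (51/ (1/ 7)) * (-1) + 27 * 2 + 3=-248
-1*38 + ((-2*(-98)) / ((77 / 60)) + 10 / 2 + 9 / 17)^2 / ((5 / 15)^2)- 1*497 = 7863535109 / 34969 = 224871.60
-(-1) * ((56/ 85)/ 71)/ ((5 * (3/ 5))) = 56/ 18105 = 0.00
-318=-318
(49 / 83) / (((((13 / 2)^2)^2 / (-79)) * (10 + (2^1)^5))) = -4424 / 7111689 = -0.00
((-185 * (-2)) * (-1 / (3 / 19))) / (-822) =3515 / 1233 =2.85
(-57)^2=3249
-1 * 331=-331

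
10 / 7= 1.43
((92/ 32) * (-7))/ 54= -0.37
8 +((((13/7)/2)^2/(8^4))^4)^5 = 98948763956492251671935825660255386082598295198088289794315066850572120641140421284824363208846314161796185878655695009/12368595494561531458991978207531923260324786899761036224289383356321515080097404079592478970364549160519355715263922176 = 8.00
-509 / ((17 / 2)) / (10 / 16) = -8144 / 85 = -95.81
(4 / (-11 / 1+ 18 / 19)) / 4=-19 / 191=-0.10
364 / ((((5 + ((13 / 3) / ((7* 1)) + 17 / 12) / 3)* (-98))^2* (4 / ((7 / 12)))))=13 / 75843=0.00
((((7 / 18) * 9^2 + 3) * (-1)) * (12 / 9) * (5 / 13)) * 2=-460 / 13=-35.38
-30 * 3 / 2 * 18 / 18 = -45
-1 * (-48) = 48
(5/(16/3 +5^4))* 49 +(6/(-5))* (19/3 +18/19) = -299941/35929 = -8.35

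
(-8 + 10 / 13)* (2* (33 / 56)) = -8.52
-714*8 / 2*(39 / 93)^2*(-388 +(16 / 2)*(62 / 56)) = 182998608 / 961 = 190425.19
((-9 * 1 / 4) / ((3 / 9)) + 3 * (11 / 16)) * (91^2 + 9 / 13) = -4037325 / 104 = -38820.43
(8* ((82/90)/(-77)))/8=-41/3465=-0.01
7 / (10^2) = 7 / 100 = 0.07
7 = 7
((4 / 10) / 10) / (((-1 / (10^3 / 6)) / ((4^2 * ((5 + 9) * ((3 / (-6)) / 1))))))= 2240 / 3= 746.67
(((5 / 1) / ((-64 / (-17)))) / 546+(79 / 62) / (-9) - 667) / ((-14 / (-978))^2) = -57603277935895 / 17693312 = -3255652.64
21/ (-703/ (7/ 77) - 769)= -7/ 2834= -0.00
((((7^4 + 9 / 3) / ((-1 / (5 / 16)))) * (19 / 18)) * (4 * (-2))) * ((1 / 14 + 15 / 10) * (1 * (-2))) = -1256090 / 63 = -19937.94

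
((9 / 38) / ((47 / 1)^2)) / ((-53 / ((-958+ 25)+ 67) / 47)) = 3897 / 47329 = 0.08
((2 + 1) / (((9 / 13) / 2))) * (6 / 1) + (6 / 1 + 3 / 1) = 61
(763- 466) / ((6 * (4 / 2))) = 24.75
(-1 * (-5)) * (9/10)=4.50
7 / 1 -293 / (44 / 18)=-2483 / 22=-112.86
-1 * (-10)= 10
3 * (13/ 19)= 39/ 19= 2.05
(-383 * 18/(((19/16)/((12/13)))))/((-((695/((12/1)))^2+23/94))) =8958449664/5607846257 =1.60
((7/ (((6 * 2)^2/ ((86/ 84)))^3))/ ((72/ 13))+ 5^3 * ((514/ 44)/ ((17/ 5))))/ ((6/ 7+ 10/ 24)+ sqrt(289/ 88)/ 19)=7059012142723341797159/ 20819251812913053696-3472214531590428823 * sqrt(22)/ 641489551658385408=313.67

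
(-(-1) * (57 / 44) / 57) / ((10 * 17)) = 0.00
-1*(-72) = 72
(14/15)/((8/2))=7/30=0.23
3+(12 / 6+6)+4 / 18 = 101 / 9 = 11.22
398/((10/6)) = 1194/5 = 238.80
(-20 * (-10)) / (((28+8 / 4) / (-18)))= -120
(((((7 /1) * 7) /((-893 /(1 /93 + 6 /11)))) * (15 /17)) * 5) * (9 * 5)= -31366125 /5176721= -6.06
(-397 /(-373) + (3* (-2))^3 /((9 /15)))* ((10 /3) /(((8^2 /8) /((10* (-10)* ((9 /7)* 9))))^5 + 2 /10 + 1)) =-330347851533544921875 /331327423969738813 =-997.04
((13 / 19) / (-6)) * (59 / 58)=-767 / 6612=-0.12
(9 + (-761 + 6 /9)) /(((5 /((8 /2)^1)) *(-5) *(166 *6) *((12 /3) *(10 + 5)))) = 1127 /560250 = 0.00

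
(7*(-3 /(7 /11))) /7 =-33 /7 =-4.71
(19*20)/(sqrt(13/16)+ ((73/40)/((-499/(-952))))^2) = 2856171769235288000/90613207704469251 - 58901423100950000*sqrt(13)/90613207704469251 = 29.18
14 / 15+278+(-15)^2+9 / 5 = 7586 / 15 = 505.73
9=9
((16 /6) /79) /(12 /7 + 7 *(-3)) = -56 /31995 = -0.00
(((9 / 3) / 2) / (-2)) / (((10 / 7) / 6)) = -63 / 20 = -3.15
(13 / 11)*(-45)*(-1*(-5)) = -2925 / 11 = -265.91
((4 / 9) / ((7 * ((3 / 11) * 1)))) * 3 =44 / 63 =0.70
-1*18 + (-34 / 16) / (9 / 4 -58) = -8011 / 446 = -17.96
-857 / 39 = -21.97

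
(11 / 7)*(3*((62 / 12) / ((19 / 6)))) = 1023 / 133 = 7.69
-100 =-100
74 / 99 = 0.75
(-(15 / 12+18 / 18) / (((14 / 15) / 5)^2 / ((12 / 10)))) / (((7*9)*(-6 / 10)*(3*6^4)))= 625 / 1185408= 0.00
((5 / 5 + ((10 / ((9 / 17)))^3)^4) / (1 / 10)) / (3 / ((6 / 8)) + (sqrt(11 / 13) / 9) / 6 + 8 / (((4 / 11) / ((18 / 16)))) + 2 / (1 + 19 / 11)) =2679712717914564042406410090711400 / 3829902620596500411 - 1165244474459522564859072962000*sqrt(143) / 34469123585368503699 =699277430256669.08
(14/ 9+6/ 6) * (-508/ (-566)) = 2.29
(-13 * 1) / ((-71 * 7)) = 13 / 497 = 0.03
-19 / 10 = -1.90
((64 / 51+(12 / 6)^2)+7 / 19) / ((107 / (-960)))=-1743680 / 34561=-50.45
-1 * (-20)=20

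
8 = 8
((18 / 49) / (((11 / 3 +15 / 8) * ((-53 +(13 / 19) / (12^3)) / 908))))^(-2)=356228094947643961 / 459437739998183424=0.78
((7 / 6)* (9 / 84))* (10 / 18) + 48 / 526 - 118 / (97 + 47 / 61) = -9846073 / 9411192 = -1.05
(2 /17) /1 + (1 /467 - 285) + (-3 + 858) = 4526181 /7939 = 570.12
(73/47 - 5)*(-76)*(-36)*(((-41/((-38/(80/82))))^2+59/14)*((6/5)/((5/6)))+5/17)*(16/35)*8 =-25521112682496/92983625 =-274468.89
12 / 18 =0.67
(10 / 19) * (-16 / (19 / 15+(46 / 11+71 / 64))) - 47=-63530743 / 1315769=-48.28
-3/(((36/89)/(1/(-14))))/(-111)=-0.00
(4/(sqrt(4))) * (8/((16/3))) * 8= 24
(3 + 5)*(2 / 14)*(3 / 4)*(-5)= -30 / 7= -4.29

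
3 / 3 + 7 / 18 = 25 / 18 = 1.39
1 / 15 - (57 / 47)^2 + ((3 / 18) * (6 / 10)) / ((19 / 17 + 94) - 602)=-801941743 / 571048590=-1.40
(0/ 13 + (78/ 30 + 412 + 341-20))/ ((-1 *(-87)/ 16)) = 19616/ 145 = 135.28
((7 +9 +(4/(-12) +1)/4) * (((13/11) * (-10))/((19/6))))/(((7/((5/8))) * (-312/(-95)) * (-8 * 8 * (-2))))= -12125/946176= -0.01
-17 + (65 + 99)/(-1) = -181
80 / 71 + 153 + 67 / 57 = 155.30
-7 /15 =-0.47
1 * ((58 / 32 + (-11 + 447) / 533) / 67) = 22433 / 571376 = 0.04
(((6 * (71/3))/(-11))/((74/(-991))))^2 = 4950670321/165649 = 29886.51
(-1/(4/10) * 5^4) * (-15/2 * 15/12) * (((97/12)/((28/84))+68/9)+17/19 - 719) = -36674140625/3648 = -10053218.37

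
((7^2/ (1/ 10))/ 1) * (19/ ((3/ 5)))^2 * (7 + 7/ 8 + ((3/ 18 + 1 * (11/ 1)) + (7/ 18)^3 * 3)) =20651907500/ 2187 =9443030.41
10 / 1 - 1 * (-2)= 12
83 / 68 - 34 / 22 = -243 / 748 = -0.32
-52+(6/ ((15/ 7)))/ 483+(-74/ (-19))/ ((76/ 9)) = -12836351/ 249090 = -51.53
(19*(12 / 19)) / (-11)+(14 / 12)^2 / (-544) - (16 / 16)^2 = -450971 / 215424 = -2.09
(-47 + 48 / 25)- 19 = -1602 / 25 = -64.08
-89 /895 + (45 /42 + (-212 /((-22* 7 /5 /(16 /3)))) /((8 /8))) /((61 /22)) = 15508216 /1146495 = 13.53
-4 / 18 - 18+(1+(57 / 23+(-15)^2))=43523 / 207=210.26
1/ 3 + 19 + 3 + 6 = 85/ 3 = 28.33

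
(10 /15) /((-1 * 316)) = -1 /474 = -0.00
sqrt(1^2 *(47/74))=sqrt(3478)/74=0.80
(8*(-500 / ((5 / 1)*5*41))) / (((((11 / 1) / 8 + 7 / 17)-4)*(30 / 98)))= 30464 / 5289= 5.76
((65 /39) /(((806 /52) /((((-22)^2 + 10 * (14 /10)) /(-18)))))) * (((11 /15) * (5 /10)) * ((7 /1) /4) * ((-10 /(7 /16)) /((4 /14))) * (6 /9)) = 255640 /2511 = 101.81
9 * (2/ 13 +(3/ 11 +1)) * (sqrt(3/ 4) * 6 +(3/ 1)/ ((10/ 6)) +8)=5508 * sqrt(3)/ 143 +89964/ 715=192.54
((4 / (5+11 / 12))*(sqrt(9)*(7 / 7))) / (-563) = -144 / 39973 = -0.00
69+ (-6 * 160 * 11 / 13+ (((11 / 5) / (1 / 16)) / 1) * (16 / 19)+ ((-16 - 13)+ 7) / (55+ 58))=-99622771 / 139555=-713.86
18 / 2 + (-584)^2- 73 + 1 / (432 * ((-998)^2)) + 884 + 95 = 147141137037889 / 430273728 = 341971.00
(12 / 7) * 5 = 60 / 7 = 8.57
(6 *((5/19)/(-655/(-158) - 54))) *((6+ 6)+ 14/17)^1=-1033320/2544271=-0.41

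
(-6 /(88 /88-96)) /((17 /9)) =54 /1615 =0.03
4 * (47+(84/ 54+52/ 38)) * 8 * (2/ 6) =273184/ 513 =532.52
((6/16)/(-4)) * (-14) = 1.31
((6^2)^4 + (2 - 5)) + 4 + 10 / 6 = 1679618.67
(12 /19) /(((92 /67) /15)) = 3015 /437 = 6.90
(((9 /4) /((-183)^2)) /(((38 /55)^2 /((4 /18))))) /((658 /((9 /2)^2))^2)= 2205225 /74443816305152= 0.00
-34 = -34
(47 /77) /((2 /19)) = 893 /154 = 5.80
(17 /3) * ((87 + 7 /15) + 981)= 272459 /45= 6054.64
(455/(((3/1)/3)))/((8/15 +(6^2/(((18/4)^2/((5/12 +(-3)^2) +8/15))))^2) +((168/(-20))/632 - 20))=291154500/187757431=1.55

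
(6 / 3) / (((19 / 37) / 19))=74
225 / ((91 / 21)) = 675 / 13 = 51.92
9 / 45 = 1 / 5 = 0.20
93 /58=1.60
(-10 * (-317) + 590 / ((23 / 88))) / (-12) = -452.28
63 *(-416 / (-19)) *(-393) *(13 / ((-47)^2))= -133896672 / 41971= -3190.22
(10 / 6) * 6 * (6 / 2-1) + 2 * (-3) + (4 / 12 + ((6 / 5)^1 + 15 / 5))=278 / 15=18.53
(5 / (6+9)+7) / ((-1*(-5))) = 22 / 15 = 1.47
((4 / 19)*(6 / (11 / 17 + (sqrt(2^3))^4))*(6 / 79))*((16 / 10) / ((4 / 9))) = 44064 / 8247995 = 0.01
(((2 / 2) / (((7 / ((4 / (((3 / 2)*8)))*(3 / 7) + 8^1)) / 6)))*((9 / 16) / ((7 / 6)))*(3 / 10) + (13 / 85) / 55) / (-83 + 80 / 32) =-12986357 / 1032670100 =-0.01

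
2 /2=1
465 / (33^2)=155 / 363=0.43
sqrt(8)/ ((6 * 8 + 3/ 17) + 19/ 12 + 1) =408 * sqrt(2)/ 10355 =0.06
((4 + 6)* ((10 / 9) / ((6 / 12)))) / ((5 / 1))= 40 / 9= 4.44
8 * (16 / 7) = 128 / 7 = 18.29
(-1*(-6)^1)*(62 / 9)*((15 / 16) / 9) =4.31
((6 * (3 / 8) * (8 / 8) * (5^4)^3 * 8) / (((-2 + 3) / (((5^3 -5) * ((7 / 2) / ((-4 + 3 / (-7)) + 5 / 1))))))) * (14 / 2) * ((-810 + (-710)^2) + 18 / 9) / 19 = 11379363310546875000 / 19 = 598913858449835526.32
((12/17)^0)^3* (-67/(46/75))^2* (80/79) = 505012500/41791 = 12084.24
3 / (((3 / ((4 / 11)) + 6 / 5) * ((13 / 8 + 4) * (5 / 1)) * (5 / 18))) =64 / 1575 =0.04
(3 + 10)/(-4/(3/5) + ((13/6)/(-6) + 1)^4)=-21835008/10917599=-2.00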